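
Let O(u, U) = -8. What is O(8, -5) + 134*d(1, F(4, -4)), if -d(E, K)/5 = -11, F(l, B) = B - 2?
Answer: 7362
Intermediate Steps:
F(l, B) = -2 + B
d(E, K) = 55 (d(E, K) = -5*(-11) = 55)
O(8, -5) + 134*d(1, F(4, -4)) = -8 + 134*55 = -8 + 7370 = 7362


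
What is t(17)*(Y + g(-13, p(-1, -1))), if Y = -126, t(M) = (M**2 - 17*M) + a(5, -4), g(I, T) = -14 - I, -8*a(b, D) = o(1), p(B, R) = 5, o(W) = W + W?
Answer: 127/4 ≈ 31.750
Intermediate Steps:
o(W) = 2*W
a(b, D) = -1/4
t(M) = -1/4 + M**2 - 17*M (t(M) = (M**2 - 17*M) - 1/4 = -1/4 + M**2 - 17*M)
t(17)*(Y + g(-13, p(-1, -1))) = (-1/4 + 17**2 - 17*17)*(-126 + (-14 - 1*(-13))) = (-1/4 + 289 - 289)*(-126 + (-14 + 13)) = -(-126 - 1)/4 = -1/4*(-127) = 127/4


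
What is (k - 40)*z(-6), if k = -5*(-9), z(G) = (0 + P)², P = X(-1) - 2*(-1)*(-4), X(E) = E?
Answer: 405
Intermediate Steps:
P = -9 (P = -1 - 2*(-1)*(-4) = -1 + 2*(-4) = -1 - 8 = -9)
z(G) = 81 (z(G) = (0 - 9)² = (-9)² = 81)
k = 45
(k - 40)*z(-6) = (45 - 40)*81 = 5*81 = 405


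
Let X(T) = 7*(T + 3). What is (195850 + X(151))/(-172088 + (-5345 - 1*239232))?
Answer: -196928/416665 ≈ -0.47263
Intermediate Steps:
X(T) = 21 + 7*T (X(T) = 7*(3 + T) = 21 + 7*T)
(195850 + X(151))/(-172088 + (-5345 - 1*239232)) = (195850 + (21 + 7*151))/(-172088 + (-5345 - 1*239232)) = (195850 + (21 + 1057))/(-172088 + (-5345 - 239232)) = (195850 + 1078)/(-172088 - 244577) = 196928/(-416665) = 196928*(-1/416665) = -196928/416665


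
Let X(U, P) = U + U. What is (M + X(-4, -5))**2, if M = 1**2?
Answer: 49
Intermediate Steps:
X(U, P) = 2*U
M = 1
(M + X(-4, -5))**2 = (1 + 2*(-4))**2 = (1 - 8)**2 = (-7)**2 = 49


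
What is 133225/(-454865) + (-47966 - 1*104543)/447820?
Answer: -25806365157/40739528860 ≈ -0.63345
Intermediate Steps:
133225/(-454865) + (-47966 - 1*104543)/447820 = 133225*(-1/454865) + (-47966 - 104543)*(1/447820) = -26645/90973 - 152509*1/447820 = -26645/90973 - 152509/447820 = -25806365157/40739528860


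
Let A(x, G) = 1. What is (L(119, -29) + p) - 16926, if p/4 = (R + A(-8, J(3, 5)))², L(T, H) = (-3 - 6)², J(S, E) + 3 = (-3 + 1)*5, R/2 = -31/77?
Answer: -99873105/5929 ≈ -16845.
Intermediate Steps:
R = -62/77 (R = 2*(-31/77) = -62/77 ≈ -0.80519)
J(S, E) = -13 (J(S, E) = -3 + (-3 + 1)*5 = -3 - 2*5 = -3 - 10 = -13)
L(T, H) = 81 (L(T, H) = (-9)² = 81)
p = 900/5929 (p = 4*(-62/77 + 1)² = 4*(15/77)² = 4*(225/5929) = 900/5929 ≈ 0.15180)
(L(119, -29) + p) - 16926 = (81 + 900/5929) - 16926 = 481149/5929 - 16926 = -99873105/5929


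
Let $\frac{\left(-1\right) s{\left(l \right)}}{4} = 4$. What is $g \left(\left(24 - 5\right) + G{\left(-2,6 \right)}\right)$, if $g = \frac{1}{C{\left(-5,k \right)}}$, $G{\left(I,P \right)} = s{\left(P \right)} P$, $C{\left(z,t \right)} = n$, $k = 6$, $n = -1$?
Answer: $77$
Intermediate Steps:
$s{\left(l \right)} = -16$ ($s{\left(l \right)} = \left(-4\right) 4 = -16$)
$C{\left(z,t \right)} = -1$
$G{\left(I,P \right)} = - 16 P$
$g = -1$ ($g = \frac{1}{-1} = -1$)
$g \left(\left(24 - 5\right) + G{\left(-2,6 \right)}\right) = - (\left(24 - 5\right) - 96) = - (19 - 96) = \left(-1\right) \left(-77\right) = 77$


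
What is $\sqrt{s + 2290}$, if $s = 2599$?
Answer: $\sqrt{4889} \approx 69.921$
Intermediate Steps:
$\sqrt{s + 2290} = \sqrt{2599 + 2290} = \sqrt{4889}$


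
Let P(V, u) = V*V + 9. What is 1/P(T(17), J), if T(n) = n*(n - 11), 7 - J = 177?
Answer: 1/10413 ≈ 9.6034e-5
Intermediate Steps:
J = -170 (J = 7 - 1*177 = 7 - 177 = -170)
T(n) = n*(-11 + n)
P(V, u) = 9 + V² (P(V, u) = V² + 9 = 9 + V²)
1/P(T(17), J) = 1/(9 + (17*(-11 + 17))²) = 1/(9 + (17*6)²) = 1/(9 + 102²) = 1/(9 + 10404) = 1/10413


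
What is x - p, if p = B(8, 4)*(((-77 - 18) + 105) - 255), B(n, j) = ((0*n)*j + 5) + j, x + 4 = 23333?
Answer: 25534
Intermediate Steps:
x = 23329 (x = -4 + 23333 = 23329)
B(n, j) = 5 + j (B(n, j) = (0*j + 5) + j = (0 + 5) + j = 5 + j)
p = -2205 (p = (5 + 4)*(((-77 - 18) + 105) - 255) = 9*((-95 + 105) - 255) = 9*(10 - 255) = 9*(-245) = -2205)
x - p = 23329 - 1*(-2205) = 23329 + 2205 = 25534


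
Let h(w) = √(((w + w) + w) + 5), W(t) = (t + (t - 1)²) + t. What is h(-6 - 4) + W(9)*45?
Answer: 3690 + 5*I ≈ 3690.0 + 5.0*I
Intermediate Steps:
W(t) = (-1 + t)² + 2*t (W(t) = (t + (-1 + t)²) + t = (-1 + t)² + 2*t)
h(w) = √(5 + 3*w) (h(w) = √((2*w + w) + 5) = √(3*w + 5) = √(5 + 3*w))
h(-6 - 4) + W(9)*45 = √(5 + 3*(-6 - 4)) + (1 + 9²)*45 = √(5 + 3*(-10)) + (1 + 81)*45 = √(5 - 30) + 82*45 = √(-25) + 3690 = 5*I + 3690 = 3690 + 5*I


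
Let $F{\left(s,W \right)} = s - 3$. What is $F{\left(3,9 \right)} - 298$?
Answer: $-298$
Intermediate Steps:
$F{\left(s,W \right)} = -3 + s$
$F{\left(3,9 \right)} - 298 = \left(-3 + 3\right) - 298 = 0 - 298 = -298$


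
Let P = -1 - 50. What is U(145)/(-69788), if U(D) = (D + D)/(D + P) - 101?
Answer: 2301/1640018 ≈ 0.0014030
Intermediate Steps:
P = -51
U(D) = -101 + 2*D/(-51 + D) (U(D) = (D + D)/(D - 51) - 101 = (2*D)/(-51 + D) - 101 = 2*D/(-51 + D) - 101 = -101 + 2*D/(-51 + D))
U(145)/(-69788) = (3*(1717 - 33*145)/(-51 + 145))/(-69788) = (3*(1717 - 4785)/94)*(-1/69788) = (3*(1/94)*(-3068))*(-1/69788) = -4602/47*(-1/69788) = 2301/1640018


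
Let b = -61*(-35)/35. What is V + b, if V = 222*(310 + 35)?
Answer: 76651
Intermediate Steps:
b = 61 (b = 2135*(1/35) = 61)
V = 76590 (V = 222*345 = 76590)
V + b = 76590 + 61 = 76651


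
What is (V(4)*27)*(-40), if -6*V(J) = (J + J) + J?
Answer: 2160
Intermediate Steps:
V(J) = -J/2 (V(J) = -((J + J) + J)/6 = -(2*J + J)/6 = -J/2)
(V(4)*27)*(-40) = (-½*4*27)*(-40) = -2*27*(-40) = -54*(-40) = 2160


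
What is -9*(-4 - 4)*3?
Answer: 216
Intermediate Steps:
-9*(-4 - 4)*3 = -9*(-8)*3 = 72*3 = 216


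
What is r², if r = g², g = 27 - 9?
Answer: 104976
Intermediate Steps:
g = 18
r = 324 (r = 18² = 324)
r² = 324² = 104976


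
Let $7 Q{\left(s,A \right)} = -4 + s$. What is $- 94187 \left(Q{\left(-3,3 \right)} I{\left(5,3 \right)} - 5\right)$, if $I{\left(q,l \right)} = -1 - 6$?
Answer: $-188374$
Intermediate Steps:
$I{\left(q,l \right)} = -7$ ($I{\left(q,l \right)} = -1 - 6 = -7$)
$Q{\left(s,A \right)} = - \frac{4}{7} + \frac{s}{7}$ ($Q{\left(s,A \right)} = \frac{-4 + s}{7} = - \frac{4}{7} + \frac{s}{7}$)
$- 94187 \left(Q{\left(-3,3 \right)} I{\left(5,3 \right)} - 5\right) = - 94187 \left(\left(- \frac{4}{7} + \frac{1}{7} \left(-3\right)\right) \left(-7\right) - 5\right) = - 94187 \left(\left(- \frac{4}{7} - \frac{3}{7}\right) \left(-7\right) - 5\right) = - 94187 \left(\left(-1\right) \left(-7\right) - 5\right) = - 94187 \left(7 - 5\right) = \left(-94187\right) 2 = -188374$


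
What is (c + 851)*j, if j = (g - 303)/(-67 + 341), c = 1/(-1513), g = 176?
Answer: -81760187/207281 ≈ -394.44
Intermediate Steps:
c = -1/1513 ≈ -0.00066094
j = -127/274 (j = (176 - 303)/(-67 + 341) = -127/274 ≈ -0.46350)
(c + 851)*j = (-1/1513 + 851)*(-127/274) = (1287562/1513)*(-127/274) = -81760187/207281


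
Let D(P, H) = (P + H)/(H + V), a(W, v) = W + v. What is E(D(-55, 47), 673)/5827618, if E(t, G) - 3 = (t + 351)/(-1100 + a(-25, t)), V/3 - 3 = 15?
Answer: 152728/331104858097 ≈ 4.6127e-7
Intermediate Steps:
V = 54 (V = 9 + 3*15 = 9 + 45 = 54)
D(P, H) = (H + P)/(54 + H) (D(P, H) = (P + H)/(H + 54) = (H + P)/(54 + H))
E(t, G) = 3 + (351 + t)/(-1125 + t) (E(t, G) = 3 + (t + 351)/(-1100 + (-25 + t)) = 3 + (351 + t)/(-1125 + t))
E(D(-55, 47), 673)/5827618 = (4*(-756 + (47 - 55)/(54 + 47))/(-1125 + (47 - 55)/(54 + 47)))/5827618 = (4*(-756 - 8/101)/(-1125 - 8/101))*(1/5827618) = (4*(-76364/101)/(-113633/101))*(1/5827618) = (4*(-101/113633)*(-76364/101))*(1/5827618) = (305456/113633)*(1/5827618) = 152728/331104858097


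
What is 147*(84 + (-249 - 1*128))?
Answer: -43071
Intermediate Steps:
147*(84 + (-249 - 1*128)) = 147*(84 + (-249 - 128)) = 147*(84 - 377) = 147*(-293) = -43071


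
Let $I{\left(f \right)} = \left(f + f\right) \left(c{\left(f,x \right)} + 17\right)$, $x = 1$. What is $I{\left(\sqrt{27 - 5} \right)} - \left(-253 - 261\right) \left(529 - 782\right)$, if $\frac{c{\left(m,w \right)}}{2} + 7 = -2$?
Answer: $-130042 - 2 \sqrt{22} \approx -1.3005 \cdot 10^{5}$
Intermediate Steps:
$c{\left(m,w \right)} = -18$ ($c{\left(m,w \right)} = -14 + 2 \left(-2\right) = -14 - 4 = -18$)
$I{\left(f \right)} = - 2 f$ ($I{\left(f \right)} = \left(f + f\right) \left(-18 + 17\right) = 2 f \left(-1\right) = - 2 f$)
$I{\left(\sqrt{27 - 5} \right)} - \left(-253 - 261\right) \left(529 - 782\right) = - 2 \sqrt{27 - 5} - \left(-253 - 261\right) \left(529 - 782\right) = - 2 \sqrt{22} - \left(-514\right) \left(-253\right) = - 2 \sqrt{22} - 130042 = -130042 - 2 \sqrt{22}$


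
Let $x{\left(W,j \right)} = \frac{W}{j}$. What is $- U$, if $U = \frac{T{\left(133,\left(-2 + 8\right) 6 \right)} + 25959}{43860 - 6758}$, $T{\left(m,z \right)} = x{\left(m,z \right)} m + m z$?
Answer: $- \frac{1124581}{1335672} \approx -0.84196$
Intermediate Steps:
$T{\left(m,z \right)} = m z + \frac{m^{2}}{z}$ ($T{\left(m,z \right)} = \frac{m}{z} m + m z = \frac{m^{2}}{z} + m z = m z + \frac{m^{2}}{z}$)
$U = \frac{1124581}{1335672}$ ($U = \frac{\frac{133 \left(133 + \left(\left(-2 + 8\right) 6\right)^{2}\right)}{\left(-2 + 8\right) 6} + 25959}{43860 - 6758} = \frac{\frac{133 \left(133 + \left(6 \cdot 6\right)^{2}\right)}{6 \cdot 6} + 25959}{37102} = \left(\frac{133 \left(133 + 36^{2}\right)}{36} + 25959\right) \frac{1}{37102} = \left(133 \cdot \frac{1}{36} \left(133 + 1296\right) + 25959\right) \frac{1}{37102} = \left(133 \cdot \frac{1}{36} \cdot 1429 + 25959\right) \frac{1}{37102} = \left(\frac{190057}{36} + 25959\right) \frac{1}{37102} = \frac{1124581}{36} \cdot \frac{1}{37102} = \frac{1124581}{1335672} \approx 0.84196$)
$- U = \left(-1\right) \frac{1124581}{1335672} = - \frac{1124581}{1335672}$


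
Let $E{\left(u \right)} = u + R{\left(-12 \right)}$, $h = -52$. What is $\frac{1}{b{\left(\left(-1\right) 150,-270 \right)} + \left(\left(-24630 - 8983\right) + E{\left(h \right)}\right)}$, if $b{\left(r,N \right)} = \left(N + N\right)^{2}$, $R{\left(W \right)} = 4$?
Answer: $\frac{1}{257939} \approx 3.8769 \cdot 10^{-6}$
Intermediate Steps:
$b{\left(r,N \right)} = 4 N^{2}$ ($b{\left(r,N \right)} = \left(2 N\right)^{2} = 4 N^{2}$)
$E{\left(u \right)} = 4 + u$ ($E{\left(u \right)} = u + 4 = 4 + u$)
$\frac{1}{b{\left(\left(-1\right) 150,-270 \right)} + \left(\left(-24630 - 8983\right) + E{\left(h \right)}\right)} = \frac{1}{4 \left(-270\right)^{2} + \left(\left(-24630 - 8983\right) + \left(4 - 52\right)\right)} = \frac{1}{4 \cdot 72900 - 33661} = \frac{1}{291600 - 33661} = \frac{1}{257939}$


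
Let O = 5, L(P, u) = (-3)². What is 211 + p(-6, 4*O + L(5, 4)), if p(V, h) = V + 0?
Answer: 205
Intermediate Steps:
L(P, u) = 9
p(V, h) = V
211 + p(-6, 4*O + L(5, 4)) = 211 - 6 = 205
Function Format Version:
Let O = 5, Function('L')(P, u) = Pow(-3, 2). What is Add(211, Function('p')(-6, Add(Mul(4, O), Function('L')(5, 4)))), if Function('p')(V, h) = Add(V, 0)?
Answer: 205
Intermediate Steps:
Function('L')(P, u) = 9
Function('p')(V, h) = V
Add(211, Function('p')(-6, Add(Mul(4, O), Function('L')(5, 4)))) = Add(211, -6) = 205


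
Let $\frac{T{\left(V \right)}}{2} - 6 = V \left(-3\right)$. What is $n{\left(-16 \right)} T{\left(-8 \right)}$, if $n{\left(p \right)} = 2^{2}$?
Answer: $240$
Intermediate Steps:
$T{\left(V \right)} = 12 - 6 V$ ($T{\left(V \right)} = 12 + 2 V \left(-3\right) = 12 + 2 \left(- 3 V\right) = 12 - 6 V$)
$n{\left(p \right)} = 4$
$n{\left(-16 \right)} T{\left(-8 \right)} = 4 \left(12 - -48\right) = 4 \left(12 + 48\right) = 4 \cdot 60 = 240$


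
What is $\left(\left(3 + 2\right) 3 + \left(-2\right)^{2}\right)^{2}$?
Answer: $361$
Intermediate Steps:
$\left(\left(3 + 2\right) 3 + \left(-2\right)^{2}\right)^{2} = \left(5 \cdot 3 + 4\right)^{2} = \left(15 + 4\right)^{2} = 19^{2} = 361$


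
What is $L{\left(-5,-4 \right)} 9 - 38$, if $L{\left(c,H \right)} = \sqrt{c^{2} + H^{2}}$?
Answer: $-38 + 9 \sqrt{41} \approx 19.628$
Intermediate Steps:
$L{\left(c,H \right)} = \sqrt{H^{2} + c^{2}}$
$L{\left(-5,-4 \right)} 9 - 38 = \sqrt{\left(-4\right)^{2} + \left(-5\right)^{2}} \cdot 9 - 38 = \sqrt{16 + 25} \cdot 9 - 38 = \sqrt{41} \cdot 9 - 38 = 9 \sqrt{41} - 38 = -38 + 9 \sqrt{41}$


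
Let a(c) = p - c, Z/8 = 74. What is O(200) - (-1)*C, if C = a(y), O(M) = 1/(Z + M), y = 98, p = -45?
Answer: -113255/792 ≈ -143.00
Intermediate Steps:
Z = 592 (Z = 8*74 = 592)
a(c) = -45 - c
O(M) = 1/(592 + M)
C = -143 (C = -45 - 1*98 = -45 - 98 = -143)
O(200) - (-1)*C = 1/(592 + 200) - (-1)*(-143) = 1/792 - 1*143 = 1/792 - 143 = -113255/792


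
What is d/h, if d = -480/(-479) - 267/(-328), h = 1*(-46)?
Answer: -285333/7227152 ≈ -0.039481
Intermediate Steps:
h = -46
d = 285333/157112 (d = -480*(-1/479) - 267*(-1/328) = 480/479 + 267/328 = 285333/157112 ≈ 1.8161)
d/h = (285333/157112)/(-46) = (285333/157112)*(-1/46) = -285333/7227152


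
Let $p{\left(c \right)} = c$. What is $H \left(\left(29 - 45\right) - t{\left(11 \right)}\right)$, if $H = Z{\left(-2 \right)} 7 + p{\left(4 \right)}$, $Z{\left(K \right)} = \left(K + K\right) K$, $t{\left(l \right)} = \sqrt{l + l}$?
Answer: $-960 - 60 \sqrt{22} \approx -1241.4$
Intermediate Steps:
$t{\left(l \right)} = \sqrt{2} \sqrt{l}$ ($t{\left(l \right)} = \sqrt{2 l} = \sqrt{2} \sqrt{l}$)
$Z{\left(K \right)} = 2 K^{2}$ ($Z{\left(K \right)} = 2 K K = 2 K^{2}$)
$H = 60$ ($H = 2 \left(-2\right)^{2} \cdot 7 + 4 = 2 \cdot 4 \cdot 7 + 4 = 8 \cdot 7 + 4 = 56 + 4 = 60$)
$H \left(\left(29 - 45\right) - t{\left(11 \right)}\right) = 60 \left(\left(29 - 45\right) - \sqrt{2} \sqrt{11}\right) = 60 \left(-16 - \sqrt{22}\right) = -960 - 60 \sqrt{22}$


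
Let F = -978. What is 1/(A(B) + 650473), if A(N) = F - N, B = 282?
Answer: 1/649213 ≈ 1.5403e-6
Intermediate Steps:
A(N) = -978 - N
1/(A(B) + 650473) = 1/((-978 - 1*282) + 650473) = 1/((-978 - 282) + 650473) = 1/(-1260 + 650473) = 1/649213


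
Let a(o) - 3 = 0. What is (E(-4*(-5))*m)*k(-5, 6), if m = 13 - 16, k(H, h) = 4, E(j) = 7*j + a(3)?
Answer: -1716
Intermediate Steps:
a(o) = 3 (a(o) = 3 + 0 = 3)
E(j) = 3 + 7*j (E(j) = 7*j + 3 = 3 + 7*j)
m = -3
(E(-4*(-5))*m)*k(-5, 6) = ((3 + 7*(-4*(-5)))*(-3))*4 = ((3 + 7*20)*(-3))*4 = ((3 + 140)*(-3))*4 = (143*(-3))*4 = -429*4 = -1716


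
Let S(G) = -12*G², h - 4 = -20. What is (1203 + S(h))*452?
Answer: -844788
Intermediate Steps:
h = -16 (h = 4 - 20 = -16)
(1203 + S(h))*452 = (1203 - 12*(-16)²)*452 = (1203 - 12*256)*452 = (1203 - 3072)*452 = -1869*452 = -844788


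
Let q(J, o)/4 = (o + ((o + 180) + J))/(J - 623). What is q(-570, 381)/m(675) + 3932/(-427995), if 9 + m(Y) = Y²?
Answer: -14846354279/1615532182740 ≈ -0.0091898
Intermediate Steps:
m(Y) = -9 + Y²
q(J, o) = 4*(180 + J + 2*o)/(-623 + J) (q(J, o) = 4*((o + ((o + 180) + J))/(J - 623)) = 4*((o + ((180 + o) + J))/(-623 + J)) = 4*((o + (180 + J + o))/(-623 + J)) = 4*((180 + J + 2*o)/(-623 + J)) = 4*(180 + J + 2*o)/(-623 + J))
q(-570, 381)/m(675) + 3932/(-427995) = (4*(180 - 570 + 2*381)/(-623 - 570))/(-9 + 675²) + 3932/(-427995) = (4*(180 - 570 + 762)/(-1193))/(-9 + 455625) + 3932*(-1/427995) = (4*(-1/1193)*372)/455616 - 3932/427995 = -1488/1193*1/455616 - 3932/427995 = -31/11323956 - 3932/427995 = -14846354279/1615532182740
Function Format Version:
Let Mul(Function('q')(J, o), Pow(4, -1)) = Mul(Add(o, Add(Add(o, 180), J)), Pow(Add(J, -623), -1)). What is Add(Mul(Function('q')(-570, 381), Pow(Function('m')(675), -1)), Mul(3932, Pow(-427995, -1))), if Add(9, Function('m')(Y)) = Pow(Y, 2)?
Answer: Rational(-14846354279, 1615532182740) ≈ -0.0091898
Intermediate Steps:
Function('m')(Y) = Add(-9, Pow(Y, 2))
Function('q')(J, o) = Mul(4, Pow(Add(-623, J), -1), Add(180, J, Mul(2, o))) (Function('q')(J, o) = Mul(4, Mul(Add(o, Add(Add(o, 180), J)), Pow(Add(J, -623), -1))) = Mul(4, Mul(Add(o, Add(Add(180, o), J)), Pow(Add(-623, J), -1))) = Mul(4, Mul(Add(o, Add(180, J, o)), Pow(Add(-623, J), -1))) = Mul(4, Mul(Add(180, J, Mul(2, o)), Pow(Add(-623, J), -1))) = Mul(4, Mul(Pow(Add(-623, J), -1), Add(180, J, Mul(2, o)))) = Mul(4, Pow(Add(-623, J), -1), Add(180, J, Mul(2, o))))
Add(Mul(Function('q')(-570, 381), Pow(Function('m')(675), -1)), Mul(3932, Pow(-427995, -1))) = Add(Mul(Mul(4, Pow(Add(-623, -570), -1), Add(180, -570, Mul(2, 381))), Pow(Add(-9, Pow(675, 2)), -1)), Mul(3932, Pow(-427995, -1))) = Add(Mul(Mul(4, Pow(-1193, -1), Add(180, -570, 762)), Pow(Add(-9, 455625), -1)), Mul(3932, Rational(-1, 427995))) = Add(Mul(Mul(4, Rational(-1, 1193), 372), Pow(455616, -1)), Rational(-3932, 427995)) = Add(Mul(Rational(-1488, 1193), Rational(1, 455616)), Rational(-3932, 427995)) = Add(Rational(-31, 11323956), Rational(-3932, 427995)) = Rational(-14846354279, 1615532182740)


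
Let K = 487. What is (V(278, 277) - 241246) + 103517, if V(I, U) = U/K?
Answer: -67073746/487 ≈ -1.3773e+5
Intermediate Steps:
V(I, U) = U/487
(V(278, 277) - 241246) + 103517 = ((1/487)*277 - 241246) + 103517 = (277/487 - 241246) + 103517 = -117486525/487 + 103517 = -67073746/487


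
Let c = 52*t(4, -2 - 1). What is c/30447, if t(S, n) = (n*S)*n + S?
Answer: 2080/30447 ≈ 0.068315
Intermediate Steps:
t(S, n) = S + S*n**2 (t(S, n) = (S*n)*n + S = S*n**2 + S = S + S*n**2)
c = 2080 (c = 52*(4*(1 + (-2 - 1)**2)) = 52*(4*(1 + (-3)**2)) = 52*(4*(1 + 9)) = 52*(4*10) = 52*40 = 2080)
c/30447 = 2080/30447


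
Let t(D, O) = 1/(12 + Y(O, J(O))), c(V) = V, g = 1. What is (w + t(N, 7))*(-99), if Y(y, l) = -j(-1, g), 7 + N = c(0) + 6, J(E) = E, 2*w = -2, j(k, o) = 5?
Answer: 594/7 ≈ 84.857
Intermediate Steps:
w = -1 (w = (½)*(-2) = -1)
N = -1 (N = -7 + (0 + 6) = -7 + 6 = -1)
Y(y, l) = -5 (Y(y, l) = -1*5 = -5)
t(D, O) = ⅐ (t(D, O) = 1/(12 - 5) = 1/7 = ⅐)
(w + t(N, 7))*(-99) = (-1 + ⅐)*(-99) = -6/7*(-99) = 594/7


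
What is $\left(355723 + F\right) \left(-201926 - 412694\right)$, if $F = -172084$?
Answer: $-112868202180$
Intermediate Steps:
$\left(355723 + F\right) \left(-201926 - 412694\right) = \left(355723 - 172084\right) \left(-201926 - 412694\right) = 183639 \left(-614620\right) = -112868202180$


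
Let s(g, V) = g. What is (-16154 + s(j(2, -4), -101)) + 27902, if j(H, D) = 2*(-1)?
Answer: 11746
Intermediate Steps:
j(H, D) = -2
(-16154 + s(j(2, -4), -101)) + 27902 = (-16154 - 2) + 27902 = -16156 + 27902 = 11746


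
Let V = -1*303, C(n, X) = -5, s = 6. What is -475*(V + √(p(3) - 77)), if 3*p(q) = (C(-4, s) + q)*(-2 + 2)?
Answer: 143925 - 475*I*√77 ≈ 1.4393e+5 - 4168.1*I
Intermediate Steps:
p(q) = 0 (p(q) = ((-5 + q)*(-2 + 2))/3 = ((-5 + q)*0)/3 = (⅓)*0 = 0)
V = -303
-475*(V + √(p(3) - 77)) = -475*(-303 + √(0 - 77)) = -475*(-303 + √(-77)) = -475*(-303 + I*√77) = 143925 - 475*I*√77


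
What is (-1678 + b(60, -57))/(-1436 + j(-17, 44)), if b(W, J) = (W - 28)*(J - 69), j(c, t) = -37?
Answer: 5710/1473 ≈ 3.8764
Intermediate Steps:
b(W, J) = (-69 + J)*(-28 + W) (b(W, J) = (-28 + W)*(-69 + J) = (-69 + J)*(-28 + W))
(-1678 + b(60, -57))/(-1436 + j(-17, 44)) = (-1678 + (1932 - 69*60 - 28*(-57) - 57*60))/(-1436 - 37) = (-1678 + (1932 - 4140 + 1596 - 3420))/(-1473) = (-1678 - 4032)*(-1/1473) = -5710*(-1/1473) = 5710/1473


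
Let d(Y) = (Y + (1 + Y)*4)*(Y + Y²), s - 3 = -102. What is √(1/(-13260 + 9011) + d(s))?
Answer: I*√86003519595931/4249 ≈ 2182.6*I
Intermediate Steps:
s = -99 (s = 3 - 102 = -99)
d(Y) = (4 + 5*Y)*(Y + Y²) (d(Y) = (Y + (4 + 4*Y))*(Y + Y²) = (4 + 5*Y)*(Y + Y²))
√(1/(-13260 + 9011) + d(s)) = √(1/(-13260 + 9011) - 99*(4 + 5*(-99)² + 9*(-99))) = √(1/(-4249) - 99*(4 + 5*9801 - 891)) = √(-1/4249 - 99*(4 + 49005 - 891)) = √(-1/4249 - 99*48118) = √(-1/4249 - 4763682) = √(-20240884819/4249) = I*√86003519595931/4249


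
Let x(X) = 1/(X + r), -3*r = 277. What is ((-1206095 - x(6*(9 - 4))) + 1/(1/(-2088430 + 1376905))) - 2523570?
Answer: -830502527/187 ≈ -4.4412e+6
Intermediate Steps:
r = -277/3 (r = -1/3*277 = -277/3 ≈ -92.333)
x(X) = 1/(-277/3 + X) (x(X) = 1/(X - 277/3) = 1/(-277/3 + X))
((-1206095 - x(6*(9 - 4))) + 1/(1/(-2088430 + 1376905))) - 2523570 = ((-1206095 - 3/(-277 + 3*(6*(9 - 4)))) + 1/(1/(-2088430 + 1376905))) - 2523570 = ((-1206095 - 3/(-277 + 3*(6*5))) + 1/(1/(-711525))) - 2523570 = ((-1206095 - 3/(-277 + 3*30)) + 1/(-1/711525)) - 2523570 = ((-1206095 - 3/(-277 + 90)) - 711525) - 2523570 = ((-1206095 - 3/(-187)) - 711525) - 2523570 = ((-1206095 - 3*(-1)/187) - 711525) - 2523570 = ((-1206095 - 1*(-3/187)) - 711525) - 2523570 = ((-1206095 + 3/187) - 711525) - 2523570 = (-225539762/187 - 711525) - 2523570 = -358594937/187 - 2523570 = -830502527/187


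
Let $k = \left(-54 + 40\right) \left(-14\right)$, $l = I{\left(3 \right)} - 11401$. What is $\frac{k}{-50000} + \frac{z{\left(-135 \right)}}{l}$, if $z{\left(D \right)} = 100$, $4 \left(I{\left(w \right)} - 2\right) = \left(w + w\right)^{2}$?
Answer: $- \frac{180811}{14237500} \approx -0.0127$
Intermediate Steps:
$I{\left(w \right)} = 2 + w^{2}$ ($I{\left(w \right)} = 2 + \frac{\left(w + w\right)^{2}}{4} = 2 + \frac{\left(2 w\right)^{2}}{4} = 2 + \frac{4 w^{2}}{4} = 2 + w^{2}$)
$l = -11390$ ($l = \left(2 + 3^{2}\right) - 11401 = \left(2 + 9\right) - 11401 = 11 - 11401 = -11390$)
$k = 196$ ($k = \left(-14\right) \left(-14\right) = 196$)
$\frac{k}{-50000} + \frac{z{\left(-135 \right)}}{l} = \frac{196}{-50000} + \frac{100}{-11390} = 196 \left(- \frac{1}{50000}\right) + 100 \left(- \frac{1}{11390}\right) = - \frac{49}{12500} - \frac{10}{1139} = - \frac{180811}{14237500}$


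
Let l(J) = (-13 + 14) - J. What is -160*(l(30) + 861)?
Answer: -133120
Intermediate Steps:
l(J) = 1 - J
-160*(l(30) + 861) = -160*((1 - 1*30) + 861) = -160*((1 - 30) + 861) = -160*(-29 + 861) = -160*832 = -133120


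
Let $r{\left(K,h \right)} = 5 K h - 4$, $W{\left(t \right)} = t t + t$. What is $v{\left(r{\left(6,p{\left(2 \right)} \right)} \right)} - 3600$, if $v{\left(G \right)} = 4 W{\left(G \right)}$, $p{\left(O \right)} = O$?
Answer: $9168$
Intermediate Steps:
$W{\left(t \right)} = t + t^{2}$ ($W{\left(t \right)} = t^{2} + t = t + t^{2}$)
$r{\left(K,h \right)} = -4 + 5 K h$ ($r{\left(K,h \right)} = 5 K h - 4 = -4 + 5 K h$)
$v{\left(G \right)} = 4 G \left(1 + G\right)$
$v{\left(r{\left(6,p{\left(2 \right)} \right)} \right)} - 3600 = 4 \left(-4 + 5 \cdot 6 \cdot 2\right) \left(1 - \left(4 - 60\right)\right) - 3600 = 4 \left(-4 + 60\right) \left(1 + \left(-4 + 60\right)\right) - 3600 = 4 \cdot 56 \left(1 + 56\right) - 3600 = 4 \cdot 56 \cdot 57 - 3600 = 12768 - 3600 = 9168$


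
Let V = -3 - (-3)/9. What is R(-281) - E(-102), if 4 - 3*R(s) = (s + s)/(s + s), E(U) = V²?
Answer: -55/9 ≈ -6.1111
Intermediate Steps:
V = -8/3 (V = -3 - (-3)/9 = -3 - 1*(-⅓) = -3 + ⅓ = -8/3 ≈ -2.6667)
E(U) = 64/9 (E(U) = (-8/3)² = 64/9)
R(s) = 1 (R(s) = 4/3 - (s + s)/(3*(s + s)) = 4/3 - 2*s/(3*(2*s)) = 4/3 - 2*s*1/(2*s)/3 = 4/3 - ⅓*1 = 4/3 - ⅓ = 1)
R(-281) - E(-102) = 1 - 1*64/9 = 1 - 64/9 = -55/9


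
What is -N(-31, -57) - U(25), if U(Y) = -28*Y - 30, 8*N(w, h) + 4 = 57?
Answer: 5787/8 ≈ 723.38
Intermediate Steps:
N(w, h) = 53/8 (N(w, h) = -½ + (⅛)*57 = -½ + 57/8 = 53/8)
U(Y) = -30 - 28*Y
-N(-31, -57) - U(25) = -1*53/8 - (-30 - 28*25) = -53/8 - (-30 - 700) = -53/8 - 1*(-730) = -53/8 + 730 = 5787/8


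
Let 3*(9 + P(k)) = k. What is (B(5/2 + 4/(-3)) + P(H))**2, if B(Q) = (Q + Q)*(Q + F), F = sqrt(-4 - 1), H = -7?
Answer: 15205/324 - 1085*I*sqrt(5)/27 ≈ 46.929 - 89.857*I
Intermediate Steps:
P(k) = -9 + k/3
F = I*sqrt(5) (F = sqrt(-5) = I*sqrt(5) ≈ 2.2361*I)
B(Q) = 2*Q*(Q + I*sqrt(5)) (B(Q) = (Q + Q)*(Q + I*sqrt(5)) = (2*Q)*(Q + I*sqrt(5)) = 2*Q*(Q + I*sqrt(5)))
(B(5/2 + 4/(-3)) + P(H))**2 = (2*(5/2 + 4/(-3))*((5/2 + 4/(-3)) + I*sqrt(5)) + (-9 + (1/3)*(-7)))**2 = (2*(5*(1/2) + 4*(-1/3))*((5*(1/2) + 4*(-1/3)) + I*sqrt(5)) + (-9 - 7/3))**2 = (2*(5/2 - 4/3)*((5/2 - 4/3) + I*sqrt(5)) - 34/3)**2 = (2*(7/6)*(7/6 + I*sqrt(5)) - 34/3)**2 = ((49/18 + 7*I*sqrt(5)/3) - 34/3)**2 = (-155/18 + 7*I*sqrt(5)/3)**2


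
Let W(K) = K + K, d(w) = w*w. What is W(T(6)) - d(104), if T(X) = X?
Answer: -10804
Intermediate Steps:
d(w) = w²
W(K) = 2*K
W(T(6)) - d(104) = 2*6 - 1*104² = 12 - 1*10816 = 12 - 10816 = -10804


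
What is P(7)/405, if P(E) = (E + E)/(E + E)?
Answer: 1/405 ≈ 0.0024691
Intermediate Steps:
P(E) = 1 (P(E) = (2*E)/((2*E)) = (2*E)*(1/(2*E)) = 1)
P(7)/405 = 1/405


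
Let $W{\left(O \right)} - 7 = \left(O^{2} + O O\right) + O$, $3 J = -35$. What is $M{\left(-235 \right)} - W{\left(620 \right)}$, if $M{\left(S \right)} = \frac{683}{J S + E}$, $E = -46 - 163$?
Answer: $- \frac{5846104297}{7598} \approx -7.6943 \cdot 10^{5}$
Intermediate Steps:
$J = - \frac{35}{3}$ ($J = \frac{1}{3} \left(-35\right) = - \frac{35}{3} \approx -11.667$)
$W{\left(O \right)} = 7 + O + 2 O^{2}$ ($W{\left(O \right)} = 7 + \left(\left(O^{2} + O O\right) + O\right) = 7 + \left(\left(O^{2} + O^{2}\right) + O\right) = 7 + \left(2 O^{2} + O\right) = 7 + \left(O + 2 O^{2}\right) = 7 + O + 2 O^{2}$)
$E = -209$ ($E = -46 - 163 = -209$)
$M{\left(S \right)} = \frac{683}{-209 - \frac{35 S}{3}}$ ($M{\left(S \right)} = \frac{683}{- \frac{35 S}{3} - 209} = \frac{683}{-209 - \frac{35 S}{3}}$)
$M{\left(-235 \right)} - W{\left(620 \right)} = - \frac{2049}{627 + 35 \left(-235\right)} - \left(7 + 620 + 2 \cdot 620^{2}\right) = - \frac{2049}{627 - 8225} - \left(7 + 620 + 2 \cdot 384400\right) = - \frac{2049}{-7598} - \left(7 + 620 + 768800\right) = \left(-2049\right) \left(- \frac{1}{7598}\right) - 769427 = \frac{2049}{7598} - 769427 = - \frac{5846104297}{7598}$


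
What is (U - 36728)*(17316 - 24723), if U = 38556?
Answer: -13539996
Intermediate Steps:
(U - 36728)*(17316 - 24723) = (38556 - 36728)*(17316 - 24723) = 1828*(-7407) = -13539996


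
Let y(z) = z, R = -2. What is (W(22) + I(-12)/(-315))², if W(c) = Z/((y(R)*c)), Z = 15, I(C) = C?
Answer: 1957201/21344400 ≈ 0.091696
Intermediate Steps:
W(c) = -15/(2*c) (W(c) = 15/((-2*c)) = 15*(-1/(2*c)) = -15/(2*c))
(W(22) + I(-12)/(-315))² = (-15/2/22 - 12/(-315))² = (-15/2*1/22 - 12*(-1/315))² = (-15/44 + 4/105)² = (-1399/4620)² = 1957201/21344400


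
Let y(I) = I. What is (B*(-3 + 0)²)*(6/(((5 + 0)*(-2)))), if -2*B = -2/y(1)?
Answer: -27/5 ≈ -5.4000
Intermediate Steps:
B = 1 (B = -(-1)/1 = -(-1) = -½*(-2) = 1)
(B*(-3 + 0)²)*(6/(((5 + 0)*(-2)))) = (1*(-3 + 0)²)*(6/(((5 + 0)*(-2)))) = (1*(-3)²)*(6/((5*(-2)))) = (1*9)*(6/(-10)) = 9*(6*(-⅒)) = 9*(-⅗) = -27/5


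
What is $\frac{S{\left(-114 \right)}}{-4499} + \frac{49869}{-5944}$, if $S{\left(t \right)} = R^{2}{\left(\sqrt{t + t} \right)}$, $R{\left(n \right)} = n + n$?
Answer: $- \frac{218939703}{26742056} \approx -8.1871$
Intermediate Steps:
$R{\left(n \right)} = 2 n$
$S{\left(t \right)} = 8 t$ ($S{\left(t \right)} = \left(2 \sqrt{t + t}\right)^{2} = \left(2 \sqrt{2 t}\right)^{2} = \left(2 \sqrt{2} \sqrt{t}\right)^{2} = 8 t$)
$\frac{S{\left(-114 \right)}}{-4499} + \frac{49869}{-5944} = \frac{8 \left(-114\right)}{-4499} + \frac{49869}{-5944} = \left(-912\right) \left(- \frac{1}{4499}\right) + 49869 \left(- \frac{1}{5944}\right) = \frac{912}{4499} - \frac{49869}{5944} = - \frac{218939703}{26742056}$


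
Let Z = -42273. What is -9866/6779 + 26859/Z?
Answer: -28530599/13646127 ≈ -2.0907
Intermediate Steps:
-9866/6779 + 26859/Z = -9866/6779 + 26859/(-42273) = -9866*1/6779 + 26859*(-1/42273) = -9866/6779 - 1279/2013 = -28530599/13646127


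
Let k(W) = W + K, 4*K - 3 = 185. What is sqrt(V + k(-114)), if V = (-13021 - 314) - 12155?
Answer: I*sqrt(25557) ≈ 159.87*I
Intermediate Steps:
K = 47 (K = 3/4 + (1/4)*185 = 3/4 + 185/4 = 47)
k(W) = 47 + W (k(W) = W + 47 = 47 + W)
V = -25490 (V = -13335 - 12155 = -25490)
sqrt(V + k(-114)) = sqrt(-25490 + (47 - 114)) = sqrt(-25490 - 67) = sqrt(-25557) = I*sqrt(25557)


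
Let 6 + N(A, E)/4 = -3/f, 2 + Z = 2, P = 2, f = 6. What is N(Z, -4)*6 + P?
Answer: -154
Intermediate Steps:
Z = 0 (Z = -2 + 2 = 0)
N(A, E) = -26 (N(A, E) = -24 + 4*(-3/6) = -24 + 4*(-3*⅙) = -24 + 4*(-½) = -24 - 2 = -26)
N(Z, -4)*6 + P = -26*6 + 2 = -156 + 2 = -154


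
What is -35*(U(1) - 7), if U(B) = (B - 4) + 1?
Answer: 315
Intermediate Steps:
U(B) = -3 + B (U(B) = (-4 + B) + 1 = -3 + B)
-35*(U(1) - 7) = -35*((-3 + 1) - 7) = -35*(-2 - 7) = -35*(-9) = 315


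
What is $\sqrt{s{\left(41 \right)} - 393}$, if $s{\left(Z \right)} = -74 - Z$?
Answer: $2 i \sqrt{127} \approx 22.539 i$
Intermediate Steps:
$\sqrt{s{\left(41 \right)} - 393} = \sqrt{\left(-74 - 41\right) - 393} = \sqrt{-115 - 393} = \sqrt{-508} = 2 i \sqrt{127}$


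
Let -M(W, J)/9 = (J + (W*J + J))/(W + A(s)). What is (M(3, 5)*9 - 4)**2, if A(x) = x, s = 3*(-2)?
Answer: 450241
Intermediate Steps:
s = -6
M(W, J) = -9*(2*J + J*W)/(-6 + W) (M(W, J) = -9*(J + (W*J + J))/(W - 6) = -9*(J + (J*W + J))/(-6 + W) = -9*(J + (J + J*W))/(-6 + W) = -9*(2*J + J*W)/(-6 + W))
(M(3, 5)*9 - 4)**2 = (-9*5*(2 + 3)/(-6 + 3)*9 - 4)**2 = (-9*5*5/(-3)*9 - 4)**2 = (-9*5*(-1/3)*5*9 - 4)**2 = (75*9 - 4)**2 = (675 - 4)**2 = 671**2 = 450241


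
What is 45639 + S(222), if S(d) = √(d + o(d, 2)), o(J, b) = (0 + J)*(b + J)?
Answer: 45639 + 15*√222 ≈ 45863.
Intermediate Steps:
o(J, b) = J*(J + b)
S(d) = √(d + d*(2 + d)) (S(d) = √(d + d*(d + 2)) = √(d + d*(2 + d)))
45639 + S(222) = 45639 + √(222*(3 + 222)) = 45639 + √(222*225) = 45639 + √49950 = 45639 + 15*√222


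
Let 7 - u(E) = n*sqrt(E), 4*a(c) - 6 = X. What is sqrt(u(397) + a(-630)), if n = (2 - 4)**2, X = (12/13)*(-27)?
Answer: sqrt(1534 - 2704*sqrt(397))/26 ≈ 8.7994*I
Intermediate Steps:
X = -324/13 (X = (12*(1/13))*(-27) = (12/13)*(-27) = -324/13 ≈ -24.923)
n = 4 (n = (-2)**2 = 4)
a(c) = -123/26 (a(c) = 3/2 + (1/4)*(-324/13) = 3/2 - 81/13 = -123/26)
u(E) = 7 - 4*sqrt(E)
sqrt(u(397) + a(-630)) = sqrt((7 - 4*sqrt(397)) - 123/26) = sqrt(59/26 - 4*sqrt(397))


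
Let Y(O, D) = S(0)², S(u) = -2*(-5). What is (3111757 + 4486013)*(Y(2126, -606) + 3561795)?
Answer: 27062458974150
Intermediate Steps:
S(u) = 10
Y(O, D) = 100 (Y(O, D) = 10² = 100)
(3111757 + 4486013)*(Y(2126, -606) + 3561795) = (3111757 + 4486013)*(100 + 3561795) = 7597770*3561895 = 27062458974150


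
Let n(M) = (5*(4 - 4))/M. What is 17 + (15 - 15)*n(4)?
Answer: 17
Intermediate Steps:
n(M) = 0 (n(M) = (5*0)/M = 0/M = 0)
17 + (15 - 15)*n(4) = 17 + (15 - 15)*0 = 17 + 0*0 = 17 + 0 = 17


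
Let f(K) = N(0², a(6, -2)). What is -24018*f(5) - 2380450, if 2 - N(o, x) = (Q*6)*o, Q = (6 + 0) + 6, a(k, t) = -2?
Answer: -2428486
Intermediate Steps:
Q = 12 (Q = 6 + 6 = 12)
N(o, x) = 2 - 72*o (N(o, x) = 2 - 12*6*o = 2 - 72*o)
f(K) = 2 (f(K) = 2 - 72*0² = 2 - 72*0 = 2 + 0 = 2)
-24018*f(5) - 2380450 = -24018*2 - 2380450 = -48036 - 2380450 = -2428486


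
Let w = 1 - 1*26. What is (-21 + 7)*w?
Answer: 350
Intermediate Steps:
w = -25 (w = 1 - 26 = -25)
(-21 + 7)*w = (-21 + 7)*(-25) = -14*(-25) = 350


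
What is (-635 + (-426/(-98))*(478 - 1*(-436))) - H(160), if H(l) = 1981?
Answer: 66498/49 ≈ 1357.1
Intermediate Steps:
(-635 + (-426/(-98))*(478 - 1*(-436))) - H(160) = (-635 + (-426/(-98))*(478 - 1*(-436))) - 1*1981 = (-635 + (-426*(-1/98))*(478 + 436)) - 1981 = (-635 + (213/49)*914) - 1981 = (-635 + 194682/49) - 1981 = 163567/49 - 1981 = 66498/49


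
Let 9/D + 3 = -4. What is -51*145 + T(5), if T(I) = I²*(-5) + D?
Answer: -52649/7 ≈ -7521.3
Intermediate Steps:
D = -9/7 (D = 9/(-3 - 4) = 9/(-7) = 9*(-⅐) = -9/7 ≈ -1.2857)
T(I) = -9/7 - 5*I² (T(I) = I²*(-5) - 9/7 = -5*I² - 9/7 = -9/7 - 5*I²)
-51*145 + T(5) = -51*145 + (-9/7 - 5*5²) = -7395 + (-9/7 - 5*25) = -7395 + (-9/7 - 125) = -7395 - 884/7 = -52649/7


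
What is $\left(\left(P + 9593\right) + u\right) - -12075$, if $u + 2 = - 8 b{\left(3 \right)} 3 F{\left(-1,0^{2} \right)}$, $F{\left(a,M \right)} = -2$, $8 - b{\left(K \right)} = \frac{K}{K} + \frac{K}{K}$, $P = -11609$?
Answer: $10345$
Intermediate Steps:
$b{\left(K \right)} = 6$ ($b{\left(K \right)} = 8 - \left(\frac{K}{K} + \frac{K}{K}\right) = 8 - \left(1 + 1\right) = 8 - 2 = 6$)
$u = 286$ ($u = -2 + \left(-8\right) 6 \cdot 3 \left(-2\right) = -2 - -288 = -2 + 288 = 286$)
$\left(\left(P + 9593\right) + u\right) - -12075 = \left(\left(-11609 + 9593\right) + 286\right) - -12075 = \left(-2016 + 286\right) + 12075 = -1730 + 12075 = 10345$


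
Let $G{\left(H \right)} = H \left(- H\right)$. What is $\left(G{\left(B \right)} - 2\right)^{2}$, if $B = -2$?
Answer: $36$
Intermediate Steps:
$G{\left(H \right)} = - H^{2}$
$\left(G{\left(B \right)} - 2\right)^{2} = \left(- \left(-2\right)^{2} - 2\right)^{2} = \left(\left(-1\right) 4 - 2\right)^{2} = \left(-4 - 2\right)^{2} = \left(-6\right)^{2} = 36$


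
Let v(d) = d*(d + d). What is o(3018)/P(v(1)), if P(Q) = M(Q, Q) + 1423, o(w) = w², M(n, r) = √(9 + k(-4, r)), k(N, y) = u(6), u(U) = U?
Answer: 6480572526/1012457 - 4554162*√15/1012457 ≈ 6383.4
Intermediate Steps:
k(N, y) = 6
M(n, r) = √15 (M(n, r) = √(9 + 6) = √15)
v(d) = 2*d² (v(d) = d*(2*d) = 2*d²)
P(Q) = 1423 + √15 (P(Q) = √15 + 1423 = 1423 + √15)
o(3018)/P(v(1)) = 3018²/(1423 + √15) = 9108324/(1423 + √15)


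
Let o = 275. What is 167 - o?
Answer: -108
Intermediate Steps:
167 - o = 167 - 1*275 = 167 - 275 = -108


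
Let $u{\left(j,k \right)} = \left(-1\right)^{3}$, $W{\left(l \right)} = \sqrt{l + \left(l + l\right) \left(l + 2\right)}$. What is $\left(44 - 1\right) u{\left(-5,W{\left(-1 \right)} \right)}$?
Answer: $-43$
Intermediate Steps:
$W{\left(l \right)} = \sqrt{l + 2 l \left(2 + l\right)}$
$u{\left(j,k \right)} = -1$
$\left(44 - 1\right) u{\left(-5,W{\left(-1 \right)} \right)} = \left(44 - 1\right) \left(-1\right) = 43 \left(-1\right) = -43$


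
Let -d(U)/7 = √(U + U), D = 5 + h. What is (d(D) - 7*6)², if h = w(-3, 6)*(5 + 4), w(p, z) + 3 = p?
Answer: -3038 + 4116*I*√2 ≈ -3038.0 + 5820.9*I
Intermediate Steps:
w(p, z) = -3 + p
h = -54 (h = (-3 - 3)*(5 + 4) = -6*9 = -54)
D = -49 (D = 5 - 54 = -49)
d(U) = -7*√2*√U (d(U) = -7*√(U + U) = -7*√2*√U)
(d(D) - 7*6)² = (-7*√2*√(-49) - 7*6)² = (-7*√2*7*I - 42)² = (-49*I*√2 - 42)² = (-42 - 49*I*√2)²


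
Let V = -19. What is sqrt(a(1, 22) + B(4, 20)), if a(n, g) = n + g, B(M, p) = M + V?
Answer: 2*sqrt(2) ≈ 2.8284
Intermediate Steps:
B(M, p) = -19 + M (B(M, p) = M - 19 = -19 + M)
a(n, g) = g + n
sqrt(a(1, 22) + B(4, 20)) = sqrt((22 + 1) + (-19 + 4)) = sqrt(23 - 15) = sqrt(8) = 2*sqrt(2)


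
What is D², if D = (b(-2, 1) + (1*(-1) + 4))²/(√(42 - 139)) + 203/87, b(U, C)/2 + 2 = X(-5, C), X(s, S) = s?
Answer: (679 - 363*I*√97)²/84681 ≈ -145.49 - 57.333*I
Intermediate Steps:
b(U, C) = -14 (b(U, C) = -4 + 2*(-5) = -4 - 10 = -14)
D = 7/3 - 121*I*√97/97 (D = (-14 + (1*(-1) + 4))²/(√(42 - 139)) + 203/87 = (-14 + (-1 + 4))²/(√(-97)) + 203*(1/87) = (-14 + 3)²/((I*√97)) + 7/3 = (-11)²*(-I*√97/97) + 7/3 = 121*(-I*√97/97) + 7/3 = -121*I*√97/97 + 7/3 = 7/3 - 121*I*√97/97 ≈ 2.3333 - 12.286*I)
D² = (7/3 - 121*I*√97/97)²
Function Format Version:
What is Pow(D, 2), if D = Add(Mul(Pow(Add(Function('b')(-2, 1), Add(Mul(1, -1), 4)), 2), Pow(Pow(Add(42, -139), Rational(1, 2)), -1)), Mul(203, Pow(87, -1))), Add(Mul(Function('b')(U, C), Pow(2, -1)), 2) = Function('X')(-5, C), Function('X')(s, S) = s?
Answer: Mul(Rational(1, 84681), Pow(Add(679, Mul(-363, I, Pow(97, Rational(1, 2)))), 2)) ≈ Add(-145.49, Mul(-57.333, I))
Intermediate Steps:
Function('b')(U, C) = -14 (Function('b')(U, C) = Add(-4, Mul(2, -5)) = Add(-4, -10) = -14)
D = Add(Rational(7, 3), Mul(Rational(-121, 97), I, Pow(97, Rational(1, 2)))) (D = Add(Mul(Pow(Add(-14, Add(Mul(1, -1), 4)), 2), Pow(Pow(Add(42, -139), Rational(1, 2)), -1)), Mul(203, Pow(87, -1))) = Add(Mul(Pow(Add(-14, Add(-1, 4)), 2), Pow(Pow(-97, Rational(1, 2)), -1)), Mul(203, Rational(1, 87))) = Add(Mul(Pow(Add(-14, 3), 2), Pow(Mul(I, Pow(97, Rational(1, 2))), -1)), Rational(7, 3)) = Add(Mul(Pow(-11, 2), Mul(Rational(-1, 97), I, Pow(97, Rational(1, 2)))), Rational(7, 3)) = Add(Mul(121, Mul(Rational(-1, 97), I, Pow(97, Rational(1, 2)))), Rational(7, 3)) = Add(Mul(Rational(-121, 97), I, Pow(97, Rational(1, 2))), Rational(7, 3)) = Add(Rational(7, 3), Mul(Rational(-121, 97), I, Pow(97, Rational(1, 2)))) ≈ Add(2.3333, Mul(-12.286, I)))
Pow(D, 2) = Pow(Add(Rational(7, 3), Mul(Rational(-121, 97), I, Pow(97, Rational(1, 2)))), 2)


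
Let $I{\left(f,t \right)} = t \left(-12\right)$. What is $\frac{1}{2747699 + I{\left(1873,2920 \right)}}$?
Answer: $\frac{1}{2712659} \approx 3.6864 \cdot 10^{-7}$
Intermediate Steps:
$I{\left(f,t \right)} = - 12 t$
$\frac{1}{2747699 + I{\left(1873,2920 \right)}} = \frac{1}{2747699 - 35040} = \frac{1}{2712659}$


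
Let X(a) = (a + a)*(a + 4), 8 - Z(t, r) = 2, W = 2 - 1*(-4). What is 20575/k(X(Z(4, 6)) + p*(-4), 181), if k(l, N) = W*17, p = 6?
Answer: 20575/102 ≈ 201.72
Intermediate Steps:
W = 6 (W = 2 + 4 = 6)
Z(t, r) = 6 (Z(t, r) = 8 - 1*2 = 8 - 2 = 6)
X(a) = 2*a*(4 + a) (X(a) = (2*a)*(4 + a) = 2*a*(4 + a))
k(l, N) = 102 (k(l, N) = 6*17 = 102)
20575/k(X(Z(4, 6)) + p*(-4), 181) = 20575/102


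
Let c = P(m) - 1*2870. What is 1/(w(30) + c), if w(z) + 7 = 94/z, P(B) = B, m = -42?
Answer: -15/43738 ≈ -0.00034295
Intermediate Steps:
w(z) = -7 + 94/z
c = -2912 (c = -42 - 1*2870 = -42 - 2870 = -2912)
1/(w(30) + c) = 1/((-7 + 94/30) - 2912) = 1/((-7 + 94*(1/30)) - 2912) = 1/((-7 + 47/15) - 2912) = 1/(-58/15 - 2912) = 1/(-43738/15) = -15/43738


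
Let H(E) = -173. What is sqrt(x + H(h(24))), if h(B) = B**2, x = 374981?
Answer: 2*sqrt(93702) ≈ 612.22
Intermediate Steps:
sqrt(x + H(h(24))) = sqrt(374981 - 173) = sqrt(374808) = 2*sqrt(93702)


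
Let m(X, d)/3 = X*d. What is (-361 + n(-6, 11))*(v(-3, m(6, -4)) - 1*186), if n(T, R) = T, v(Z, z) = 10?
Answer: 64592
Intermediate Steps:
m(X, d) = 3*X*d (m(X, d) = 3*(X*d) = 3*X*d)
(-361 + n(-6, 11))*(v(-3, m(6, -4)) - 1*186) = (-361 - 6)*(10 - 1*186) = -367*(10 - 186) = -367*(-176) = 64592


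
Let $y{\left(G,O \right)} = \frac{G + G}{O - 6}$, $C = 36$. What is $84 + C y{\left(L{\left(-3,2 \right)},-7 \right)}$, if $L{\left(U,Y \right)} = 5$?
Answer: $\frac{732}{13} \approx 56.308$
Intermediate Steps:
$y{\left(G,O \right)} = \frac{2 G}{-6 + O}$
$84 + C y{\left(L{\left(-3,2 \right)},-7 \right)} = 84 + 36 \cdot 2 \cdot 5 \frac{1}{-6 - 7} = 84 + 36 \cdot 2 \cdot 5 \frac{1}{-13} = 84 + 36 \cdot 2 \cdot 5 \left(- \frac{1}{13}\right) = 84 + 36 \left(- \frac{10}{13}\right) = 84 - \frac{360}{13} = \frac{732}{13}$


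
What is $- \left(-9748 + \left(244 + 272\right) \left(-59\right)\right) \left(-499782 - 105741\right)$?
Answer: $-24337180416$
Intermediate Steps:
$- \left(-9748 + \left(244 + 272\right) \left(-59\right)\right) \left(-499782 - 105741\right) = - \left(-9748 + 516 \left(-59\right)\right) \left(-605523\right) = - \left(-9748 - 30444\right) \left(-605523\right) = - \left(-40192\right) \left(-605523\right) = \left(-1\right) 24337180416 = -24337180416$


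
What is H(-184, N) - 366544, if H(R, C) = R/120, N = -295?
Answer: -5498183/15 ≈ -3.6655e+5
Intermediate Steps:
H(R, C) = R/120 (H(R, C) = R*(1/120) = R/120)
H(-184, N) - 366544 = (1/120)*(-184) - 366544 = -23/15 - 366544 = -5498183/15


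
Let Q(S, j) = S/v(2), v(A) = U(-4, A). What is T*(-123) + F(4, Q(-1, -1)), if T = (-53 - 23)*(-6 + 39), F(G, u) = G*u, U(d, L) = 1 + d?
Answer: 925456/3 ≈ 3.0849e+5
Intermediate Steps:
v(A) = -3 (v(A) = 1 - 4 = -3)
Q(S, j) = -S/3 (Q(S, j) = S/(-3) = S*(-⅓) = -S/3)
T = -2508 (T = -76*33 = -2508)
T*(-123) + F(4, Q(-1, -1)) = -2508*(-123) + 4*(-⅓*(-1)) = 308484 + 4*(⅓) = 308484 + 4/3 = 925456/3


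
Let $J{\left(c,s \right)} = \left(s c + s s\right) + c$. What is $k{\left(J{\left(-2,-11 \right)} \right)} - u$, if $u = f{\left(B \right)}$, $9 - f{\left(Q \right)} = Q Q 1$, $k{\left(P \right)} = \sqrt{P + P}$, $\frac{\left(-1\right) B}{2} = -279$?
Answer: $311355 + \sqrt{282} \approx 3.1137 \cdot 10^{5}$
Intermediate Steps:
$B = 558$ ($B = \left(-2\right) \left(-279\right) = 558$)
$J{\left(c,s \right)} = c + s^{2} + c s$ ($J{\left(c,s \right)} = \left(c s + s^{2}\right) + c = \left(s^{2} + c s\right) + c = c + s^{2} + c s$)
$k{\left(P \right)} = \sqrt{2} \sqrt{P}$ ($k{\left(P \right)} = \sqrt{2 P} = \sqrt{2} \sqrt{P}$)
$f{\left(Q \right)} = 9 - Q^{2}$ ($f{\left(Q \right)} = 9 - Q Q 1 = 9 - Q^{2} \cdot 1 = 9 - Q^{2}$)
$u = -311355$ ($u = 9 - 558^{2} = 9 - 311364 = -311355$)
$k{\left(J{\left(-2,-11 \right)} \right)} - u = \sqrt{2} \sqrt{-2 + \left(-11\right)^{2} - -22} - -311355 = \sqrt{2} \sqrt{-2 + 121 + 22} + 311355 = \sqrt{2} \sqrt{141} + 311355 = \sqrt{282} + 311355 = 311355 + \sqrt{282}$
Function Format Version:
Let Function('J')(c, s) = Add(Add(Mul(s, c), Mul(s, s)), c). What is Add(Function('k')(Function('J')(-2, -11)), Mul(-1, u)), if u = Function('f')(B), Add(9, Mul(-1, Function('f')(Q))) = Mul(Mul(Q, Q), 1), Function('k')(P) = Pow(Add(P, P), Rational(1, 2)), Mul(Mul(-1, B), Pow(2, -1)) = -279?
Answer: Add(311355, Pow(282, Rational(1, 2))) ≈ 3.1137e+5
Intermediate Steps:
B = 558 (B = Mul(-2, -279) = 558)
Function('J')(c, s) = Add(c, Pow(s, 2), Mul(c, s)) (Function('J')(c, s) = Add(Add(Mul(c, s), Pow(s, 2)), c) = Add(Add(Pow(s, 2), Mul(c, s)), c) = Add(c, Pow(s, 2), Mul(c, s)))
Function('k')(P) = Mul(Pow(2, Rational(1, 2)), Pow(P, Rational(1, 2))) (Function('k')(P) = Pow(Mul(2, P), Rational(1, 2)) = Mul(Pow(2, Rational(1, 2)), Pow(P, Rational(1, 2))))
Function('f')(Q) = Add(9, Mul(-1, Pow(Q, 2))) (Function('f')(Q) = Add(9, Mul(-1, Mul(Mul(Q, Q), 1))) = Add(9, Mul(-1, Mul(Pow(Q, 2), 1))) = Add(9, Mul(-1, Pow(Q, 2))))
u = -311355 (u = Add(9, Mul(-1, Pow(558, 2))) = Add(9, Mul(-1, 311364)) = Add(9, -311364) = -311355)
Add(Function('k')(Function('J')(-2, -11)), Mul(-1, u)) = Add(Mul(Pow(2, Rational(1, 2)), Pow(Add(-2, Pow(-11, 2), Mul(-2, -11)), Rational(1, 2))), Mul(-1, -311355)) = Add(Mul(Pow(2, Rational(1, 2)), Pow(Add(-2, 121, 22), Rational(1, 2))), 311355) = Add(Mul(Pow(2, Rational(1, 2)), Pow(141, Rational(1, 2))), 311355) = Add(Pow(282, Rational(1, 2)), 311355) = Add(311355, Pow(282, Rational(1, 2)))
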